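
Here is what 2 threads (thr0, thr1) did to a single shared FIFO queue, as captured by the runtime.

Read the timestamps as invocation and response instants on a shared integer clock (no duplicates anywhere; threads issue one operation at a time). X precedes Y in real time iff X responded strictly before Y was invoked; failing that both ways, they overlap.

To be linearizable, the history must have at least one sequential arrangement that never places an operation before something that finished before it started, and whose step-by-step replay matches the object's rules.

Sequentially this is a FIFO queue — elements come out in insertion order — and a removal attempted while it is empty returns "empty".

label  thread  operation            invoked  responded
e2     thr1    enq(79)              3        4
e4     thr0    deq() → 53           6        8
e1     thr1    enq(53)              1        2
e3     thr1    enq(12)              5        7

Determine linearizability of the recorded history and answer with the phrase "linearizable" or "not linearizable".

linearizable

one valid linearization: e1, e2, e3, e4
after step 1 (e1 enq(53)): queue <53>
after step 2 (e2 enq(79)): queue <53,79>
after step 3 (e3 enq(12)): queue <53,79,12>
after step 4 (e4 deq() → 53): queue <79,12>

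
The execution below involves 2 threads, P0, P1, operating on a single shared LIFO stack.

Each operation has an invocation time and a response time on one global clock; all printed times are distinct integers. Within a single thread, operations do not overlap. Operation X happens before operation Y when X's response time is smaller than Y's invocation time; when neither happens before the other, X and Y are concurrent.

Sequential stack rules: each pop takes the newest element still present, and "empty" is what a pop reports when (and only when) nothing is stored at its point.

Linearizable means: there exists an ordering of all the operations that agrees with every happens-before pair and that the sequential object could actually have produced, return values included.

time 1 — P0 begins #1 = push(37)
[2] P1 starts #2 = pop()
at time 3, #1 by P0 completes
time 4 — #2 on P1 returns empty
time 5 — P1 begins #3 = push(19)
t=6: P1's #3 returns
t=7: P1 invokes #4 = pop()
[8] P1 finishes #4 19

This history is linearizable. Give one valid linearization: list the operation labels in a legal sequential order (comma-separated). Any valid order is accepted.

1. #2 pop() → empty, leaving stack <>
2. #1 push(37), leaving stack <37>
3. #3 push(19), leaving stack <37,19>
4. #4 pop() → 19, leaving stack <37>

#2, #1, #3, #4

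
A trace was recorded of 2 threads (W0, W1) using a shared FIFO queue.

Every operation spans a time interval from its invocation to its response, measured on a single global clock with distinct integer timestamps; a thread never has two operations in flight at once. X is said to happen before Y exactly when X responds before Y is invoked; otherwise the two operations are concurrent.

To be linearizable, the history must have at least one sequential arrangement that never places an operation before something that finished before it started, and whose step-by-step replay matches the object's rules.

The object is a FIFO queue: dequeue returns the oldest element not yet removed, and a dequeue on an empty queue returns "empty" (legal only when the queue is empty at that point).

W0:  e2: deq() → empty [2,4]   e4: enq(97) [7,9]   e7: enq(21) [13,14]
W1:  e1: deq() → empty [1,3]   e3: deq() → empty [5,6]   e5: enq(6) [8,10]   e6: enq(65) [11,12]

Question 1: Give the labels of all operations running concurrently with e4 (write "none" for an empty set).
e5

e4 spans [7,9]; an op avoiding the whole window 7..9 is ordered, any other is concurrent
e1 [1,3]: before
e2 [2,4]: before
e3 [5,6]: before
e5 [8,10]: concurrent
e6 [11,12]: after
e7 [13,14]: after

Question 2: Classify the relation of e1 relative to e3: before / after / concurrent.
before

e1 spans [1,3], e3 spans [5,6]
resp(e1)=3 < inv(e3)=5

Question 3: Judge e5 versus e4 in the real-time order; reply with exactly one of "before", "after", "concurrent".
concurrent

e5 spans [8,10], e4 spans [7,9]
the intervals overlap in both directions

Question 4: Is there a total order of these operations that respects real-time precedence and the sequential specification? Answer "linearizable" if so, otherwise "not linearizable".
linearizable

witness order: e1, e2, e3, e4, e5, e6, e7
step 1: e1 deq() → empty — queue <>
step 2: e2 deq() → empty — queue <>
step 3: e3 deq() → empty — queue <>
step 4: e4 enq(97) — queue <97>
step 5: e5 enq(6) — queue <97,6>
step 6: e6 enq(65) — queue <97,6,65>
step 7: e7 enq(21) — queue <97,6,65,21>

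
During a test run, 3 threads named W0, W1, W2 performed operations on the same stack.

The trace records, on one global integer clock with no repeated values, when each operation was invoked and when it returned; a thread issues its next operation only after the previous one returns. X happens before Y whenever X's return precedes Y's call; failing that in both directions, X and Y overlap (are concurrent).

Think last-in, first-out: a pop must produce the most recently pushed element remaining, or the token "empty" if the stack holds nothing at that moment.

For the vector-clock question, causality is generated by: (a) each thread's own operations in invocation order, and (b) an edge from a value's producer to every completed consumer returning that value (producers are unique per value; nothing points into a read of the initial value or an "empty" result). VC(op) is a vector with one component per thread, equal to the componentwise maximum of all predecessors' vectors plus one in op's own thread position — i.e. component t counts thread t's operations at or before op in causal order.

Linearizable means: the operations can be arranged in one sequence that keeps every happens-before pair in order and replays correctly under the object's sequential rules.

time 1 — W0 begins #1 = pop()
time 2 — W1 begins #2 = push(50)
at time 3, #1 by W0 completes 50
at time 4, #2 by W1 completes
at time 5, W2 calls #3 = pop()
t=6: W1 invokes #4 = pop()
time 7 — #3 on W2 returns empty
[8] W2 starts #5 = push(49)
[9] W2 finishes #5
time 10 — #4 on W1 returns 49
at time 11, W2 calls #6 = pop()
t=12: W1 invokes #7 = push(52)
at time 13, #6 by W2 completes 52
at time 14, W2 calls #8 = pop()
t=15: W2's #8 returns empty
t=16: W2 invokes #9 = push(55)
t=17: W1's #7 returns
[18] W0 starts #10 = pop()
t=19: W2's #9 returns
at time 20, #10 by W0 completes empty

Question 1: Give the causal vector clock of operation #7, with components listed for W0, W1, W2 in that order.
(0, 3, 2)

#3, invoked 5, has no incoming edges; only W2's bump applies → (0, 0, 1)
#2, invoked 2, has no incoming edges; only W1's bump applies → (0, 1, 0)
merge at #5 (invoked 8): VC(#3)=(0, 0, 1), own-thread bump on W2 → (0, 0, 2)
merge at #1 (invoked 1): VC(#2)=(0, 1, 0), own-thread bump on W0 → (1, 1, 0)
merge at #10 (invoked 18): VC(#1)=(1, 1, 0), own-thread bump on W0 → (2, 1, 0)
merge at #4 (invoked 6): VC(#2)=(0, 1, 0), VC(#5)=(0, 0, 2), own-thread bump on W1 → (0, 2, 2)
merge at #7 (invoked 12): VC(#4)=(0, 2, 2), own-thread bump on W1 → (0, 3, 2)
merge at #6 (invoked 11): VC(#5)=(0, 0, 2), VC(#7)=(0, 3, 2), own-thread bump on W2 → (0, 3, 3)
merge at #8 (invoked 14): VC(#6)=(0, 3, 3), own-thread bump on W2 → (0, 3, 4)
merge at #9 (invoked 16): VC(#8)=(0, 3, 4), own-thread bump on W2 → (0, 3, 5)
target: VC(#7) = (0, 3, 2)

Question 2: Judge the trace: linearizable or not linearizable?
linearizable

witness order: #2, #1, #3, #5, #4, #7, #6, #8, #10, #9
after step 1 (#2 push(50)): stack <50>
after step 2 (#1 pop() → 50): stack <>
after step 3 (#3 pop() → empty): stack <>
after step 4 (#5 push(49)): stack <49>
after step 5 (#4 pop() → 49): stack <>
after step 6 (#7 push(52)): stack <52>
after step 7 (#6 pop() → 52): stack <>
after step 8 (#8 pop() → empty): stack <>
after step 9 (#10 pop() → empty): stack <>
after step 10 (#9 push(55)): stack <55>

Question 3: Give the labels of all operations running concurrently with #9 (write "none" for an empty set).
#10, #7

#9 spans [16,19]; an op avoiding the whole window 16..19 is ordered, any other is concurrent
#1 [1,3]: before
#2 [2,4]: before
#3 [5,7]: before
#4 [6,10]: before
#5 [8,9]: before
#6 [11,13]: before
#7 [12,17]: concurrent
#8 [14,15]: before
#10 [18,20]: concurrent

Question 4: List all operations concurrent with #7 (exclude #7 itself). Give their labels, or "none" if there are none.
#6, #8, #9

#7 runs from 12 to 17; window-overlapping ops are concurrent
#1 [1,3]: before
#2 [2,4]: before
#3 [5,7]: before
#4 [6,10]: before
#5 [8,9]: before
#6 [11,13]: concurrent
#8 [14,15]: concurrent
#9 [16,19]: concurrent
#10 [18,20]: after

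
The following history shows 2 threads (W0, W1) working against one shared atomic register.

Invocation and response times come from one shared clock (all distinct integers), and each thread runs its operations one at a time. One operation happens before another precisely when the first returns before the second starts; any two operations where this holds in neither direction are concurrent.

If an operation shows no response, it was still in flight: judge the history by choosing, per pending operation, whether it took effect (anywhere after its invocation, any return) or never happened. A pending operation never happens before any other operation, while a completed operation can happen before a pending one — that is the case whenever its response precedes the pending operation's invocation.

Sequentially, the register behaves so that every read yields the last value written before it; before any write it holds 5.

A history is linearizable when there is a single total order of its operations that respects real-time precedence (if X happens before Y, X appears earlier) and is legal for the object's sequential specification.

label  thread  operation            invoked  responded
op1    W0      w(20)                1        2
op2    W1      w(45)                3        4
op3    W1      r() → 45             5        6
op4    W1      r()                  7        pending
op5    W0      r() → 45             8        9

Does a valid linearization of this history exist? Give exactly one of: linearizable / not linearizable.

linearizable

one valid linearization: op1, op2, op3, op4, op5
after step 1 (op1 w(20)): value 20
after step 2 (op2 w(45)): value 45
after step 3 (op3 r() → 45): value 45
after step 4 (op4 r() (pending, included)): value 45
after step 5 (op5 r() → 45): value 45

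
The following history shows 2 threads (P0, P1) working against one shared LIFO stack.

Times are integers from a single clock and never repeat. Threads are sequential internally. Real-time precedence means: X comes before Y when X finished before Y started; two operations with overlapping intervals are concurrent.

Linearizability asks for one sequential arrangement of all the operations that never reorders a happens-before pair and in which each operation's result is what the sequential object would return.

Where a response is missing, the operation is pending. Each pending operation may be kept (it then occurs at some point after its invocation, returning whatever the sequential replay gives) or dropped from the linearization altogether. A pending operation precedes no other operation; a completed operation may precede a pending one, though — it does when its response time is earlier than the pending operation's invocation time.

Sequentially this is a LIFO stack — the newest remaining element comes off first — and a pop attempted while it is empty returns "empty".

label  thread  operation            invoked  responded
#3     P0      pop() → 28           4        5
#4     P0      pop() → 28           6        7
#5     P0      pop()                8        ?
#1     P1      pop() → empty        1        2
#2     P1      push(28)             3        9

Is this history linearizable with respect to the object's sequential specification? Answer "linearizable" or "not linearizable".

not linearizable

the violation lands at event 7, #4's response at time 7: events 1..6 linearize, events 1..7 do not
one real-time candidate order over the 3 completed operations — the LIFO stack replay rejects it
include/drop combinations of the 1 pending operation (#2) were all tried; none helps
one such order, #1, #3, #4 (pending dropped), breaks at step 2 where #3 pop() → 28 is illegal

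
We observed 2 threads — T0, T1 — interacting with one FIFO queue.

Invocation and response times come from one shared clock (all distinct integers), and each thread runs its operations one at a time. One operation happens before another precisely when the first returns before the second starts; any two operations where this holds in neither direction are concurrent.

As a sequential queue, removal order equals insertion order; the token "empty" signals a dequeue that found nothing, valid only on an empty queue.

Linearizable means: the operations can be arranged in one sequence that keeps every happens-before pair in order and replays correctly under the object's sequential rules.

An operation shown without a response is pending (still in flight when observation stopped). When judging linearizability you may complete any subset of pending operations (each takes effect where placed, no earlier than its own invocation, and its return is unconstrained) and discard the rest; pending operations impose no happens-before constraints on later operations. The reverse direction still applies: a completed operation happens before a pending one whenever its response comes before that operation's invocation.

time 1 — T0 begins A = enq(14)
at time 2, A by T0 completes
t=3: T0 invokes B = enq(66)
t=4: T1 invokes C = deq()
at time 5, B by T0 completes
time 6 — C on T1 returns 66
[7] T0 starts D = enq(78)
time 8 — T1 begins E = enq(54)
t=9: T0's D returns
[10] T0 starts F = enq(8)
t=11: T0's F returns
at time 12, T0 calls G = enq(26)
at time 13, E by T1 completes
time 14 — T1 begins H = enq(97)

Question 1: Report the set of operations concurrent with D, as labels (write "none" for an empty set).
E

concurrent with D ([7,9]): every op whose interval crosses 7..9
A [1,2]: before
B [3,5]: before
C [4,6]: before
E [8,13]: concurrent
F [10,11]: after
G [12,…): after
H [14,…): after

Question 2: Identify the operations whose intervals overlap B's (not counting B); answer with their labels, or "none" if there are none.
C

overlap test against B [3,5]: concurrent iff the interval meets 3..5
A [1,2]: before
C [4,6]: concurrent
D [7,9]: after
E [8,13]: after
F [10,11]: after
G [12,…): after
H [14,…): after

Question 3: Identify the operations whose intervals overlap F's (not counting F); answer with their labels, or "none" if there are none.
E

F spans [10,11]; an op avoiding the whole window 10..11 is ordered, any other is concurrent
A [1,2]: before
B [3,5]: before
C [4,6]: before
D [7,9]: before
E [8,13]: concurrent
G [12,…): after
H [14,…): after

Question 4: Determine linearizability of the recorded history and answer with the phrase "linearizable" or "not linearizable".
not linearizable

already the first 6 events (up to C's response at time 6) admit no linearization; the first 5 still do
real-time-consistent orders of the 3 completed operations: 2 — all fail the FIFO queue replay
sample order A, B, C stalls at step 3 — C deq() → 66 has no legal effect
sample order A, C, B stalls at step 2 — C deq() → 66 has no legal effect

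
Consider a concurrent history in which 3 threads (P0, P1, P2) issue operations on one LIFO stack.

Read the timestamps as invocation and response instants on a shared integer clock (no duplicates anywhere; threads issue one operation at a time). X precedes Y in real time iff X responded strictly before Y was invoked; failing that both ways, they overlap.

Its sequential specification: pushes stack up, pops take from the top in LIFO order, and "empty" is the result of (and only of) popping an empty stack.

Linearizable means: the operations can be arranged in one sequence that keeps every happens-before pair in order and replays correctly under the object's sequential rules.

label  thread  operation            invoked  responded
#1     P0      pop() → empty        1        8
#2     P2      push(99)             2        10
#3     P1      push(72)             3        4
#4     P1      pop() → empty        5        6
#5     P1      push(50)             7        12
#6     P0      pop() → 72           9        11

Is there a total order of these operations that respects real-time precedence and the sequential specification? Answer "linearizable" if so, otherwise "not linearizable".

already the first 8 events (up to #1's response at time 8) admit no linearization; the first 7 still do
3 completed operations, 3 real-time-consistent orders — every LIFO stack replay fails
completion choices over the 2 pending operations (#2, #5) were checked; none helps
for example #1, #3, #4 (pending dropped) fails at step 3: #4 pop() → empty is not legal there
for example #3, #1, #4 (pending dropped) fails at step 2: #1 pop() → empty is not legal there

not linearizable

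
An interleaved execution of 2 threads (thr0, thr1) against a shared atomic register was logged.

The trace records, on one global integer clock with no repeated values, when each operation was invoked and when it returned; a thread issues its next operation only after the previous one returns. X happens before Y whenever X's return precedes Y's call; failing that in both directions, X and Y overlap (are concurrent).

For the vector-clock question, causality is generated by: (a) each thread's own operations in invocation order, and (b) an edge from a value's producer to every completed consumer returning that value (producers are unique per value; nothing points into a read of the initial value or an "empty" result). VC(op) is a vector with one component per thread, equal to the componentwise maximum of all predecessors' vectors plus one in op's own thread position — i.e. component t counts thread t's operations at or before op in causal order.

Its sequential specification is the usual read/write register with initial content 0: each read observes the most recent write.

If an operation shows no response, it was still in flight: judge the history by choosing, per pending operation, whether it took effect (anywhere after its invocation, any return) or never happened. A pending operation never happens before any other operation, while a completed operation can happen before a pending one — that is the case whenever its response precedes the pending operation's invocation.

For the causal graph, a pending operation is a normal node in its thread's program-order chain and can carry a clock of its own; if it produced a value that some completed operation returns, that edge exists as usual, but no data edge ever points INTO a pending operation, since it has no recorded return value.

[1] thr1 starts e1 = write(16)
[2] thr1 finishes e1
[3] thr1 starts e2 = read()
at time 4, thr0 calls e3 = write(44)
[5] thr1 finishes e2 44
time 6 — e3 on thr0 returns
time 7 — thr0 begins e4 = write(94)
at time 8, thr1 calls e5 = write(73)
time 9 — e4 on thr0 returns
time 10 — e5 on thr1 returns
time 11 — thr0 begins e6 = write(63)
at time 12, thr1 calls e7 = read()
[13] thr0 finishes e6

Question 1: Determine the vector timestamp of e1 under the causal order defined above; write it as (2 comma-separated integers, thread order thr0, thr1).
Answer: (0, 1)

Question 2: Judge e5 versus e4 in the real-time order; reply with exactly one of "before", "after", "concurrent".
Answer: concurrent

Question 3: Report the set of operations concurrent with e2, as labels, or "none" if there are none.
Answer: e3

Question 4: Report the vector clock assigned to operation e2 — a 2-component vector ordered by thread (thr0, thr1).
Answer: (1, 2)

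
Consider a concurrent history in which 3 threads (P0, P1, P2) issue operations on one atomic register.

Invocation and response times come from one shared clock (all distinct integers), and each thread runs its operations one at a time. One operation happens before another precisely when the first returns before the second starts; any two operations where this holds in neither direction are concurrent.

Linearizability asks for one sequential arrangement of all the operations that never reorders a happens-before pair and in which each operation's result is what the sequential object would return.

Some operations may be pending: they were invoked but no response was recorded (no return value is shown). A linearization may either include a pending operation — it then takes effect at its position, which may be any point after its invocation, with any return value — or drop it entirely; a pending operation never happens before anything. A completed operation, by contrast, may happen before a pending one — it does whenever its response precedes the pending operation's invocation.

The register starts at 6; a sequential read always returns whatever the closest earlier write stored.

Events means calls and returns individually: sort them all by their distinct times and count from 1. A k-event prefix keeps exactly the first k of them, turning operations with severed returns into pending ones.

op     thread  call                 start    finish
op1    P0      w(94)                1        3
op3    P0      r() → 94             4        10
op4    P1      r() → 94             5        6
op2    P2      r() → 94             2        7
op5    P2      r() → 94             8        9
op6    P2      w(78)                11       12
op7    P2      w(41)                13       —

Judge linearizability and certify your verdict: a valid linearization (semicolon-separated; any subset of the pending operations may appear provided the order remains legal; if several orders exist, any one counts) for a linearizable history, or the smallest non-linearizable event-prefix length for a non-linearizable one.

after step 1 (op1 w(94)): value 94
after step 2 (op2 r() → 94): value 94
after step 3 (op3 r() → 94): value 94
after step 4 (op4 r() → 94): value 94
after step 5 (op5 r() → 94): value 94
after step 6 (op6 w(78)): value 78

linearizable — witness: op1; op2; op3; op4; op5; op6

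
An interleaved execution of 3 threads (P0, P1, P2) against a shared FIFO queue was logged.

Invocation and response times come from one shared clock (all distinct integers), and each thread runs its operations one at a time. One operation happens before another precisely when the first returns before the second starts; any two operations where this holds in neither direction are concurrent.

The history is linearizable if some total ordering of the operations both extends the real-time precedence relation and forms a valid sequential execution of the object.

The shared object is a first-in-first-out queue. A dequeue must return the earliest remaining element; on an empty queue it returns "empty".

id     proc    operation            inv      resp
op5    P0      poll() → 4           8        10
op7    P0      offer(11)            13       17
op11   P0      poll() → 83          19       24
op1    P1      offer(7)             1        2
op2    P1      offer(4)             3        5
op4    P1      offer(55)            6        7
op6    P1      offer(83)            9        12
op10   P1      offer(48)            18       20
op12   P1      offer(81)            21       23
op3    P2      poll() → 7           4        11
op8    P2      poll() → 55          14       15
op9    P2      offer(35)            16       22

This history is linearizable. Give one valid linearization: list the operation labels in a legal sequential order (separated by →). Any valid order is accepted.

step 1: op1 offer(7) — queue <7>
step 2: op2 offer(4) — queue <7,4>
step 3: op3 poll() → 7 — queue <4>
step 4: op4 offer(55) — queue <4,55>
step 5: op5 poll() → 4 — queue <55>
step 6: op6 offer(83) — queue <55,83>
step 7: op7 offer(11) — queue <55,83,11>
step 8: op8 poll() → 55 — queue <83,11>
step 9: op9 offer(35) — queue <83,11,35>
step 10: op10 offer(48) — queue <83,11,35,48>
step 11: op11 poll() → 83 — queue <11,35,48>
step 12: op12 offer(81) — queue <11,35,48,81>

op1 → op2 → op3 → op4 → op5 → op6 → op7 → op8 → op9 → op10 → op11 → op12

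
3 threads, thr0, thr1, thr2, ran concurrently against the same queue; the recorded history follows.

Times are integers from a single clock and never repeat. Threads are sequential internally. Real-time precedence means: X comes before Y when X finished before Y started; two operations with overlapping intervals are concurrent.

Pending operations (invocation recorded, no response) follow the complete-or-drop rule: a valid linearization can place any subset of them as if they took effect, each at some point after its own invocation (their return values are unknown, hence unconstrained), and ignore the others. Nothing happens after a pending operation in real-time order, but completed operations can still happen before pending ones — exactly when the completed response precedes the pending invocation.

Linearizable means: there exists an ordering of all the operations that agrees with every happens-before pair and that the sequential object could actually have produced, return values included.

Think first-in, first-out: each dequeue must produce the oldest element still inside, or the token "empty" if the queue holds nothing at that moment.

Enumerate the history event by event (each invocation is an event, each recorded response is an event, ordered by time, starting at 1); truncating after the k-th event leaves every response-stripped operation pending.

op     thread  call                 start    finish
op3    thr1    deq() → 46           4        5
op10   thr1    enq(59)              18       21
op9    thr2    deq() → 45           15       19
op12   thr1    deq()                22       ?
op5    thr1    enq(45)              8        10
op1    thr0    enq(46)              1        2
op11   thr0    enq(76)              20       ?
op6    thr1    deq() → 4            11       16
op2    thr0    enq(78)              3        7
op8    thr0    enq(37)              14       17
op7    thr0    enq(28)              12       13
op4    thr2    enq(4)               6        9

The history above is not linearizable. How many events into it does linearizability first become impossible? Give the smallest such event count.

19

a valid linearization of events 1..18 exists, for instance op1, op2, op3, op4, op5, op7, op8, op9, op6:
step 1: op1 enq(46) — queue <46>
step 2: op2 enq(78) — queue <46,78>
step 3: op3 deq() → 46 — queue <78>
step 4: op4 enq(4) — queue <78,4>
step 5: op5 enq(45) — queue <78,4,45>
step 6: op7 enq(28) — queue <78,4,45,28>
step 7: op8 enq(37) — queue <78,4,45,28,37>
step 8: op9 deq() (pending, included) — queue <4,45,28,37>
step 9: op6 deq() → 4 — queue <45,28,37>
with event 19 included (op9 responding at time 19), all real-time-consistent orders fail
no escape via the 1 pending operation (op10): every completion choice fails
for example op1, op2, op3, op4, op5, op6, op7, op8, op9 (pending dropped) fails at step 6: op6 deq() → 4 is not legal there
for example op1, op2, op3, op4, op5, op6, op7, op9, op8 (pending dropped) fails at step 6: op6 deq() → 4 is not legal there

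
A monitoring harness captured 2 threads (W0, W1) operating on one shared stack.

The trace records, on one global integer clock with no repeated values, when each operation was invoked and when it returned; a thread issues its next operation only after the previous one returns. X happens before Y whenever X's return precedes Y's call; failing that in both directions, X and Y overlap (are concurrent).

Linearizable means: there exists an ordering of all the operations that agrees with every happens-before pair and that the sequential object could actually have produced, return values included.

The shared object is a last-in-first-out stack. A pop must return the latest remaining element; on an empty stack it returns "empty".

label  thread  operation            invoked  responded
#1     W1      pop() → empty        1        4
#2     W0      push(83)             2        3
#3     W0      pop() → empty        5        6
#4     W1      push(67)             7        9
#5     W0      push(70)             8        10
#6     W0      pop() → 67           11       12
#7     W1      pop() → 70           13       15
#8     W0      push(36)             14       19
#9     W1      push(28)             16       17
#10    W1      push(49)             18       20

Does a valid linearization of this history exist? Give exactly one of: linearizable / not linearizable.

not linearizable

prefix check: 1..5 passes, 1..6 fails once #3's time-6 response joins
every one of the 2 real-time-consistent orders over 3 completed stack ops fails the sequential spec
e.g. #1, #2, #3: illegal at step 3, since #3 pop() → empty cannot apply there
e.g. #2, #1, #3: illegal at step 2, since #1 pop() → empty cannot apply there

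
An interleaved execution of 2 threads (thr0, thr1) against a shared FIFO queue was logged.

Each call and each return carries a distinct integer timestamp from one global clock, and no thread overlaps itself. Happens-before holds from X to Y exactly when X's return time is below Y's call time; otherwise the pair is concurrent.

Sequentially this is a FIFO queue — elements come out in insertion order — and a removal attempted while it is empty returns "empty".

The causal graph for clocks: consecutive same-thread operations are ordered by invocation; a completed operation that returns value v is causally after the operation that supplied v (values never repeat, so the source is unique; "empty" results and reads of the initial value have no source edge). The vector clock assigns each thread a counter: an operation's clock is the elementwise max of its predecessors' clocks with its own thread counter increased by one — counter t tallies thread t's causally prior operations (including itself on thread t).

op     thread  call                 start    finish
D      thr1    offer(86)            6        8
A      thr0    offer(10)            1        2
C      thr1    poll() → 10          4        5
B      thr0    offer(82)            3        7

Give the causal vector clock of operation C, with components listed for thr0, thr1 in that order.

VC(A, invoked at 1): no causal predecessors; +1 on thr0 → (1, 0)
VC(C, invoked at 4): max of VC(A)=(1, 0), then +1 on thread thr1 → (1, 1)
VC(B, invoked at 3): max of VC(A)=(1, 0), then +1 on thread thr0 → (2, 0)
VC(D, invoked at 6): max of VC(C)=(1, 1), then +1 on thread thr1 → (1, 2)
target: VC(C) = (1, 1)

(1, 1)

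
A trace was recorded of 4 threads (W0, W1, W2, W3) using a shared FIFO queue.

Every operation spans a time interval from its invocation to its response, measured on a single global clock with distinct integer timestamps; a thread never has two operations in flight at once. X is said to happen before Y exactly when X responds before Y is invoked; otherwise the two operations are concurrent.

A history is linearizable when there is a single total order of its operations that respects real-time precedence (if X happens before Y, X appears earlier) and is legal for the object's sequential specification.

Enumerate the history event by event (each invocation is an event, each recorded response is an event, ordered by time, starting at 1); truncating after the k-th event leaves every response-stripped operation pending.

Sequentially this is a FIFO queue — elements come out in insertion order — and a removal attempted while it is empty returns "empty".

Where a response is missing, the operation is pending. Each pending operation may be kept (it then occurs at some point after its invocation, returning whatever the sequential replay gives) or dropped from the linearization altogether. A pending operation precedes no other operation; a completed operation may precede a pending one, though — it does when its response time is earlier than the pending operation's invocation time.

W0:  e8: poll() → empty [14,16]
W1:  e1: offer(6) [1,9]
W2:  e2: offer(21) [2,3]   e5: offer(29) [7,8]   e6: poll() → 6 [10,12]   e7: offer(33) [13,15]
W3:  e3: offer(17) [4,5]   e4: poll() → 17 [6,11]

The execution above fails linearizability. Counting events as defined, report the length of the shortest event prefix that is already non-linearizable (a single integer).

12

events 1..11 are linearizable, e.g. via e2, e3, e1, e5, e6, e4:
1. e2 offer(21), leaving queue <21>
2. e3 offer(17), leaving queue <21,17>
3. e1 offer(6), leaving queue <21,17,6>
4. e5 offer(29), leaving queue <21,17,6,29>
5. e6 poll() (pending, included), leaving queue <17,6,29>
6. e4 poll() → 17, leaving queue <6,29>
at event 12 (e6's time-12 response) nothing linearizes any more
sample order e1, e2, e3, e4, e5, e6 stalls at step 4 — e4 poll() → 17 has no legal effect
sample order e1, e2, e3, e5, e4, e6 stalls at step 5 — e4 poll() → 17 has no legal effect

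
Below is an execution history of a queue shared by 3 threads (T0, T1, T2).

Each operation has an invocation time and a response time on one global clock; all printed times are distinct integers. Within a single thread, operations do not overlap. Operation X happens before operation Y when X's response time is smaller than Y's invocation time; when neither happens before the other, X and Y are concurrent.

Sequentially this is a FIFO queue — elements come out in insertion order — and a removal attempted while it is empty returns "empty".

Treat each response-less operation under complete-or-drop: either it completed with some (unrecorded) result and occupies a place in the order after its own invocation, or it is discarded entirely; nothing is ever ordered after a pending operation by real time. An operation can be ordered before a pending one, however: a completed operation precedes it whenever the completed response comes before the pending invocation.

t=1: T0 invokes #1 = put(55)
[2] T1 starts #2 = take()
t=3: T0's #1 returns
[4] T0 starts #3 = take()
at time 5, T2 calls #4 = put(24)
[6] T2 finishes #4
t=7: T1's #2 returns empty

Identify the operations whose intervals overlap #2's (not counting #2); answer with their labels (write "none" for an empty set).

#2 spans [2,7]; an op avoiding the whole window 2..7 is ordered, any other is concurrent
#1 [1,3]: concurrent
#3 [4,…): concurrent
#4 [5,6]: concurrent

#1, #3, #4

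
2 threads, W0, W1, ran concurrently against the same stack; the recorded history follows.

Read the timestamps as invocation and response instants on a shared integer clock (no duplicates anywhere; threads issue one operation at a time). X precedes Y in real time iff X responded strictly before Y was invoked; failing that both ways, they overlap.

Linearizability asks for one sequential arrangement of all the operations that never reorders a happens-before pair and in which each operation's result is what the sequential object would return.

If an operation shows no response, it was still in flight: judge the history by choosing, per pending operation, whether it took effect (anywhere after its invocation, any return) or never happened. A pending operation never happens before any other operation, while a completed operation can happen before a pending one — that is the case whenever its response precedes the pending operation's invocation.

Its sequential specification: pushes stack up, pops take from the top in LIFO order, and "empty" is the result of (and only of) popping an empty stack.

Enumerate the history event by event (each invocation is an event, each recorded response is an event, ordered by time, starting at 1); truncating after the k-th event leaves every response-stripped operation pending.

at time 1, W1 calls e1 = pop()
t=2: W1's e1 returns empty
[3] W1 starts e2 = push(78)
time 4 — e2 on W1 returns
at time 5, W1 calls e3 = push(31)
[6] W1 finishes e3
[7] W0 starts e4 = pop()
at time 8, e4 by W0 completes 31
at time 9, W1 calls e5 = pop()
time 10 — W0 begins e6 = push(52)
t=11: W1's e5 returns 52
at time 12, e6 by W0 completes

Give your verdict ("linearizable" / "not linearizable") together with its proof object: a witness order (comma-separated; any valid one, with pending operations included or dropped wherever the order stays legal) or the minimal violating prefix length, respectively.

linearizable — witness: e1, e2, e3, e4, e6, e5

1. e1 pop() → empty, leaving stack <>
2. e2 push(78), leaving stack <78>
3. e3 push(31), leaving stack <78,31>
4. e4 pop() → 31, leaving stack <78>
5. e6 push(52), leaving stack <78,52>
6. e5 pop() → 52, leaving stack <78>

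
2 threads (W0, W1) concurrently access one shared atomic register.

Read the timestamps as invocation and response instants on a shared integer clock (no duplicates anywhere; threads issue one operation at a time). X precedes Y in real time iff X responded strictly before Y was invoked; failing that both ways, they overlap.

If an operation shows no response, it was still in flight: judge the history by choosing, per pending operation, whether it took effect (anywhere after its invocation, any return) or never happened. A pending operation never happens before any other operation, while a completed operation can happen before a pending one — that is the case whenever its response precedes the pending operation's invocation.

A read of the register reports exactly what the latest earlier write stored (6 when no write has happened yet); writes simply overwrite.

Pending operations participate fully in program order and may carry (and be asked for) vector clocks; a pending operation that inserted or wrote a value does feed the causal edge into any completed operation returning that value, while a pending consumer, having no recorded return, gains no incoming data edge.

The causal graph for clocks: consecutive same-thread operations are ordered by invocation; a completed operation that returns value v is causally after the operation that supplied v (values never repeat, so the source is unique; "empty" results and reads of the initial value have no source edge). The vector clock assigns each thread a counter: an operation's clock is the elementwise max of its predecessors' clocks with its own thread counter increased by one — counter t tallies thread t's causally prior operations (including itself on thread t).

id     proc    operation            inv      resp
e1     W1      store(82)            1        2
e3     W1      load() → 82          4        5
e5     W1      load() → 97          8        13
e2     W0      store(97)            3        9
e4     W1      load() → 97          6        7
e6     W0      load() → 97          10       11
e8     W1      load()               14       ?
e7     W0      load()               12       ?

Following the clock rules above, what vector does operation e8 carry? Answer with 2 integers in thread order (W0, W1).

(1, 5)

invoked at 1, e1 has no predecessors; its own W1 bump gives (0, 1)
invoked at 3, e2 has no predecessors; its own W0 bump gives (1, 0)
invoked at 4, e3 merges VC(e1)=(0, 1) and bumps W1's slot → (0, 2)
invoked at 10, e6 merges VC(e2)=(1, 0) and bumps W0's slot → (2, 0)
invoked at 12, e7 merges VC(e6)=(2, 0) and bumps W0's slot → (3, 0)
invoked at 6, e4 merges VC(e2)=(1, 0), VC(e3)=(0, 2) and bumps W1's slot → (1, 3)
invoked at 8, e5 merges VC(e2)=(1, 0), VC(e4)=(1, 3) and bumps W1's slot → (1, 4)
invoked at 14, e8 merges VC(e5)=(1, 4) and bumps W1's slot → (1, 5)
target: VC(e8) = (1, 5)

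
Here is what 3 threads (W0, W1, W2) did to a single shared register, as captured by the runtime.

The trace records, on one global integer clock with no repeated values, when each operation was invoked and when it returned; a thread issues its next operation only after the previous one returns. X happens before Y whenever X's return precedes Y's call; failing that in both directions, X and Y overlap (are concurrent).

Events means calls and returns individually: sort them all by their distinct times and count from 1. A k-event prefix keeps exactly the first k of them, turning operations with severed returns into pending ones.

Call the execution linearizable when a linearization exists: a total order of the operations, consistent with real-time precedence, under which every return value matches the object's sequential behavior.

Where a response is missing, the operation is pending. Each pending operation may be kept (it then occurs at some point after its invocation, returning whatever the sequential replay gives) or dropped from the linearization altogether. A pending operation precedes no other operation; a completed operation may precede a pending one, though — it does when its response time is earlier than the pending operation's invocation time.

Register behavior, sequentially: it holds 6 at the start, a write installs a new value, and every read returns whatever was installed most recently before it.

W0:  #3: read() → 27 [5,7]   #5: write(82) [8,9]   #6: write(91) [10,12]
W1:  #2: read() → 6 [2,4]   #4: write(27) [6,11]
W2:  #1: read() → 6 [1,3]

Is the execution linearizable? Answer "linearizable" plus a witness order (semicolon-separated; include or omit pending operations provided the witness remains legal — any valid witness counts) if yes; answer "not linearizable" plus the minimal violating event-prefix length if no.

step 1: #1 read() → 6 — value 6
step 2: #2 read() → 6 — value 6
step 3: #4 write(27) — value 27
step 4: #3 read() → 27 — value 27
step 5: #5 write(82) — value 82
step 6: #6 write(91) — value 91

linearizable — witness: #1; #2; #4; #3; #5; #6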